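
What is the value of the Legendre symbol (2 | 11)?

-1

Euler's criterion: (2/11) ≡ 2^5 (mod 11).
2^2 ≡ 4 (mod 11)
2^4 ≡ 5 (mod 11)
2^5 = 2^(4+1) ≡ 10 (mod 11).
Result is 10 ≡ −1, so (2/11) = −1.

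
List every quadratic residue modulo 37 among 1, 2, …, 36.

Square k = 1,…,18 (k and 37−k give the same square):
1²=1, 2²=4, 3²=9, 4²=16, 5²=25, 6²=36, 7²≡12, 8²≡27, 9²≡7, 10²≡26, 11²≡10, 12²≡33, 13²≡21, 14²≡11, 15²≡3, 16²≡34, 17²≡30, 18²≡28 (mod 37).
So the quadratic residues mod 37 are {1, 3, 4, 7, 9, 10, 11, 12, 16, 21, 25, 26, 27, 28, 30, 33, 34, 36}.

1,3,4,7,9,10,11,12,16,21,25,26,27,28,30,33,34,36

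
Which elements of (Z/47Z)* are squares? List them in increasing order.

1,2,3,4,6,7,8,9,12,14,16,17,18,21,24,25,27,28,32,34,36,37,42

Square k = 1,…,23 (k and 47−k give the same square):
1²=1, 2²=4, 3²=9, 4²=16, 5²=25, 6²=36, 7²≡2, 8²≡17, 9²≡34, 10²≡6, 11²≡27, 12²≡3, 13²≡28, 14²≡8, 15²≡37, 16²≡21, 17²≡7, 18²≡42, 19²≡32, 20²≡24, 21²≡18, 22²≡14, 23²≡12 (mod 47).
So the quadratic residues mod 47 are {1, 2, 3, 4, 6, 7, 8, 9, 12, 14, 16, 17, 18, 21, 24, 25, 27, 28, 32, 34, 36, 37, 42}.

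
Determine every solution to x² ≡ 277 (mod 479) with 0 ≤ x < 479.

117, 362

Since 479 ≡ 3 (mod 4), a square root of 277 is 277^((479+1)/4) = 277^120 mod 479.
Repeated squaring: 277^2≡89, 277^4≡257, 277^8≡426, 277^16≡414, 277^32≡393, 277^64≡211 (mod 479).
277^120 = 277^(64+32+16+8) ≡ 362 (mod 479).
Check: 362² = 131044 ≡ 277 (mod 479). The two roots are 117 and 362.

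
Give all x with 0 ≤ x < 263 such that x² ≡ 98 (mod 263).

Since 263 ≡ 3 (mod 4), a square root of 98 is 98^((263+1)/4) = 98^66 mod 263.
Repeated squaring: 98^2≡136, 98^4≡86, 98^8≡32, 98^16≡235, 98^32≡258, 98^64≡25 (mod 263).
98^66 = 98^(64+2) ≡ 244 (mod 263).
Check: 244² = 59536 ≡ 98 (mod 263). The two roots are 19 and 244.

19, 244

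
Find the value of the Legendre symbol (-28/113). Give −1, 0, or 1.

First reduce: -28 ≡ 85 (mod 113).
Reciprocity: 85 ≡ 1 and 113 ≡ 1 (mod 4), so (85/113) = +(113/85).
Reduce top mod 85: now compute (28/85).
Pull out 2^2: since 85 ≡ 5 (mod 8), (2/85) = -1, so (2/85)^2 = +1.
Reciprocity: 7 ≡ 3 and 85 ≡ 1 (mod 4), so (7/85) = +(85/7).
Reduce top mod 7: now compute (1/7).
Reached (1/7) = 1. Collecting the sign flips along the way, the symbol is +1.

1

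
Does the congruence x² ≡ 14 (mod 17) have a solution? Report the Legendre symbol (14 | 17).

-1

Pull out 2: since 17 ≡ 1 (mod 8), (2/17) = +1.
Reciprocity: 7 ≡ 3 and 17 ≡ 1 (mod 4), so (7/17) = +(17/7).
Reduce top mod 7: now compute (3/7).
Reciprocity: 3 ≡ 3 and 7 ≡ 3 (mod 4), so (3/7) = −(7/3).
Reduce top mod 3: now compute (1/3).
Reached (1/3) = 1. Collecting the sign flips along the way, the symbol is -1.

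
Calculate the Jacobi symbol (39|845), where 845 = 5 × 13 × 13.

Reciprocity: 39 ≡ 3 and 845 ≡ 1 (mod 4), so (39/845) = +(845/39).
Reduce top mod 39: now compute (26/39).
Pull out 2: since 39 ≡ 7 (mod 8), (2/39) = +1.
Reciprocity: 13 ≡ 1 and 39 ≡ 3 (mod 4), so (13/39) = +(39/13).
Reduce top mod 13: now compute (0/13).
Top reduces to 0: gcd > 1, so the symbol is 0.

0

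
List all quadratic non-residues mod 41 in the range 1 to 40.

3, 6, 7, 11, 12, 13, 14, 15, 17, 19, 22, 24, 26, 27, 28, 29, 30, 34, 35, 38

Square k = 1,…,20 (k and 41−k give the same square):
1²=1, 2²=4, 3²=9, 4²=16, 5²=25, 6²=36, 7²≡8, 8²≡23, 9²≡40, 10²≡18, 11²≡39, 12²≡21, 13²≡5, 14²≡32, 15²≡20, 16²≡10, 17²≡2, 18²≡37, 19²≡33, 20²≡31 (mod 41).
The residues are {1, 2, 4, 5, 8, 9, 10, 16, 18, 20, 21, 23, 25, 31, 32, 33, 36, 37, 39, 40}; the non-residues are the remaining 20 nonzero classes.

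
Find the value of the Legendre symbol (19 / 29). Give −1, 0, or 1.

-1

Reciprocity: 19 ≡ 3 and 29 ≡ 1 (mod 4), so (19/29) = +(29/19).
Reduce top mod 19: now compute (10/19).
Pull out 2: since 19 ≡ 3 (mod 8), (2/19) = -1.
Reciprocity: 5 ≡ 1 and 19 ≡ 3 (mod 4), so (5/19) = +(19/5).
Reduce top mod 5: now compute (4/5).
Pull out 2^2: since 5 ≡ 5 (mod 8), (2/5) = -1, so (2/5)^2 = +1.
Reached (1/5) = 1. Collecting the sign flips along the way, the symbol is -1.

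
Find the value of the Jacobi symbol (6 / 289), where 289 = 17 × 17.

Pull out 2: since 289 ≡ 1 (mod 8), (2/289) = +1.
Reciprocity: 3 ≡ 3 and 289 ≡ 1 (mod 4), so (3/289) = +(289/3).
Reduce top mod 3: now compute (1/3).
Reached (1/3) = 1. Collecting the sign flips along the way, the symbol is +1.

1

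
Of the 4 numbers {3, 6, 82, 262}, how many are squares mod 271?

1

(3/271) = -1 → non-residue.
(6/271) = -1 → non-residue.
(82/271) = +1 → QR.
(262/271) = -1 → non-residue.
Total quadratic residues among the 4: 1.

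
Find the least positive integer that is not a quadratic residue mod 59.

(2/59) = −1, so 2 is the smallest positive non-residue mod 59.

2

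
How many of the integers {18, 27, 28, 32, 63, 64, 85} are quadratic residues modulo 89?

4

(18/89) = +1 → QR.
(27/89) = -1 → non-residue.
(28/89) = -1 → non-residue.
(32/89) = +1 → QR.
(63/89) = -1 → non-residue.
(64/89) = +1 → QR.
(85/89) = +1 → QR.
Total quadratic residues among the 7: 4.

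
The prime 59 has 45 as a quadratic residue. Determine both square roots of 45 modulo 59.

24, 35

Since 59 ≡ 3 (mod 4), a square root of 45 is 45^((59+1)/4) = 45^15 mod 59.
Repeated squaring: 45^2≡19, 45^4≡7, 45^8≡49 (mod 59).
45^15 = 45^(8+4+2+1) ≡ 35 (mod 59).
Check: 35² = 1225 ≡ 45 (mod 59). The two roots are 24 and 35.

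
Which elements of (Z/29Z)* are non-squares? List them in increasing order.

2 3 8 10 11 12 14 15 17 18 19 21 26 27

Square k = 1,…,14 (k and 29−k give the same square):
1²=1, 2²=4, 3²=9, 4²=16, 5²=25, 6²≡7, 7²≡20, 8²≡6, 9²≡23, 10²≡13, 11²≡5, 12²≡28, 13²≡24, 14²≡22 (mod 29).
The residues are {1, 4, 5, 6, 7, 9, 13, 16, 20, 22, 23, 24, 25, 28}; the non-residues are the remaining 14 nonzero classes.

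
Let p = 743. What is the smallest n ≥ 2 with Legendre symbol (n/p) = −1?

(2/743) = +1, so 2 is a residue.
(3/743) = +1, so 3 is a residue.
(4/743) = +1, so 4 is a residue.
(5/743) = −1, so 5 is the smallest positive non-residue mod 743.

5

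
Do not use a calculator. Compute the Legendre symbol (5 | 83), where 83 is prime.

Reciprocity: 5 ≡ 1 and 83 ≡ 3 (mod 4), so (5/83) = +(83/5).
Reduce top mod 5: now compute (3/5).
Reciprocity: 3 ≡ 3 and 5 ≡ 1 (mod 4), so (3/5) = +(5/3).
Reduce top mod 3: now compute (2/3).
Pull out 2: since 3 ≡ 3 (mod 8), (2/3) = -1.
Reached (1/3) = 1. Collecting the sign flips along the way, the symbol is -1.

-1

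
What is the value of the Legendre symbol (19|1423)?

Reciprocity: 19 ≡ 3 and 1423 ≡ 3 (mod 4), so (19/1423) = −(1423/19).
Reduce top mod 19: now compute (17/19).
Reciprocity: 17 ≡ 1 and 19 ≡ 3 (mod 4), so (17/19) = +(19/17).
Reduce top mod 17: now compute (2/17).
Pull out 2: since 17 ≡ 1 (mod 8), (2/17) = +1.
Reached (1/17) = 1. Collecting the sign flips along the way, the symbol is -1.

-1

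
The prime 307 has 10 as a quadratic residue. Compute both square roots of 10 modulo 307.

Since 307 ≡ 3 (mod 4), a square root of 10 is 10^((307+1)/4) = 10^77 mod 307.
Repeated squaring: 10^2≡100, 10^4≡176, 10^8≡276, 10^16≡40, 10^32≡65, 10^64≡234 (mod 307).
10^77 = 10^(64+8+4+1) ≡ 169 (mod 307).
Check: 169² = 28561 ≡ 10 (mod 307). The two roots are 138 and 169.

138, 169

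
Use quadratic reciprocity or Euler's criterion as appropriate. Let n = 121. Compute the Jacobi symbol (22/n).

Pull out 2: since 121 ≡ 1 (mod 8), (2/121) = +1.
Reciprocity: 11 ≡ 3 and 121 ≡ 1 (mod 4), so (11/121) = +(121/11).
Reduce top mod 11: now compute (0/11).
Top reduces to 0: gcd > 1, so the symbol is 0.

0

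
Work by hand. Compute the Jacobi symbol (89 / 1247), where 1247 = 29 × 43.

Reciprocity: 89 ≡ 1 and 1247 ≡ 3 (mod 4), so (89/1247) = +(1247/89).
Reduce top mod 89: now compute (1/89).
Reached (1/89) = 1. Collecting the sign flips along the way, the symbol is +1.

1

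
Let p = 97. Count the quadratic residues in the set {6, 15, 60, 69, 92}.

1

(6/97) = +1 → QR.
(15/97) = -1 → non-residue.
(60/97) = -1 → non-residue.
(69/97) = -1 → non-residue.
(92/97) = -1 → non-residue.
Total quadratic residues among the 5: 1.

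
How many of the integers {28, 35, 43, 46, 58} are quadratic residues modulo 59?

(28/59) = +1 → QR.
(35/59) = +1 → QR.
(43/59) = -1 → non-residue.
(46/59) = +1 → QR.
(58/59) = -1 → non-residue.
Total quadratic residues among the 5: 3.

3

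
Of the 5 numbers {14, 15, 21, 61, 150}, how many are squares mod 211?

(14/211) = +1 → QR.
(15/211) = -1 → non-residue.
(21/211) = +1 → QR.
(61/211) = -1 → non-residue.
(150/211) = +1 → QR.
Total quadratic residues among the 5: 3.

3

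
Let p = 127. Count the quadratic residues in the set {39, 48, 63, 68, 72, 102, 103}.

3

(39/127) = -1 → non-residue.
(48/127) = -1 → non-residue.
(63/127) = -1 → non-residue.
(68/127) = +1 → QR.
(72/127) = +1 → QR.
(102/127) = -1 → non-residue.
(103/127) = +1 → QR.
Total quadratic residues among the 7: 3.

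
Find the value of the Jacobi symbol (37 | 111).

0

Reciprocity: 37 ≡ 1 and 111 ≡ 3 (mod 4), so (37/111) = +(111/37).
Reduce top mod 37: now compute (0/37).
Top reduces to 0: gcd > 1, so the symbol is 0.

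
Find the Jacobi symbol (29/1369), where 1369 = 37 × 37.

Reciprocity: 29 ≡ 1 and 1369 ≡ 1 (mod 4), so (29/1369) = +(1369/29).
Reduce top mod 29: now compute (6/29).
Pull out 2: since 29 ≡ 5 (mod 8), (2/29) = -1.
Reciprocity: 3 ≡ 3 and 29 ≡ 1 (mod 4), so (3/29) = +(29/3).
Reduce top mod 3: now compute (2/3).
Pull out 2: since 3 ≡ 3 (mod 8), (2/3) = -1.
Reached (1/3) = 1. Collecting the sign flips along the way, the symbol is +1.

1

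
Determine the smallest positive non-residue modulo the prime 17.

(2/17) = +1, so 2 is a residue.
(3/17) = −1, so 3 is the smallest positive non-residue mod 17.

3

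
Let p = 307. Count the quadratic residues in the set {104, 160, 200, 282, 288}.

2

(104/307) = +1 → QR.
(160/307) = +1 → QR.
(200/307) = -1 → non-residue.
(282/307) = -1 → non-residue.
(288/307) = -1 → non-residue.
Total quadratic residues among the 5: 2.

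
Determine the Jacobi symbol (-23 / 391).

0

First reduce: -23 ≡ 368 (mod 391).
Pull out 2^4: since 391 ≡ 7 (mod 8), (2/391) = +1, so (2/391)^4 = +1.
Reciprocity: 23 ≡ 3 and 391 ≡ 3 (mod 4), so (23/391) = −(391/23).
Reduce top mod 23: now compute (0/23).
Top reduces to 0: gcd > 1, so the symbol is 0.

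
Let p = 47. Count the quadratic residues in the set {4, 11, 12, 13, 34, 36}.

4

(4/47) = +1 → QR.
(11/47) = -1 → non-residue.
(12/47) = +1 → QR.
(13/47) = -1 → non-residue.
(34/47) = +1 → QR.
(36/47) = +1 → QR.
Total quadratic residues among the 6: 4.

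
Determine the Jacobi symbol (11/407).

0

Reciprocity: 11 ≡ 3 and 407 ≡ 3 (mod 4), so (11/407) = −(407/11).
Reduce top mod 11: now compute (0/11).
Top reduces to 0: gcd > 1, so the symbol is 0.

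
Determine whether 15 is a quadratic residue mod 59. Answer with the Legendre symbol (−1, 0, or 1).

1

Reciprocity: 15 ≡ 3 and 59 ≡ 3 (mod 4), so (15/59) = −(59/15).
Reduce top mod 15: now compute (14/15).
Pull out 2: since 15 ≡ 7 (mod 8), (2/15) = +1.
Reciprocity: 7 ≡ 3 and 15 ≡ 3 (mod 4), so (7/15) = −(15/7).
Reduce top mod 7: now compute (1/7).
Reached (1/7) = 1. Collecting the sign flips along the way, the symbol is +1.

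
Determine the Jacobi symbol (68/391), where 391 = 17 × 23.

0

Pull out 2^2: since 391 ≡ 7 (mod 8), (2/391) = +1, so (2/391)^2 = +1.
Reciprocity: 17 ≡ 1 and 391 ≡ 3 (mod 4), so (17/391) = +(391/17).
Reduce top mod 17: now compute (0/17).
Top reduces to 0: gcd > 1, so the symbol is 0.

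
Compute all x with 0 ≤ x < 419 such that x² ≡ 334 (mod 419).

Since 419 ≡ 3 (mod 4), a square root of 334 is 334^((419+1)/4) = 334^105 mod 419.
Repeated squaring: 334^2≡102, 334^4≡348, 334^8≡13, 334^16≡169, 334^32≡69, 334^64≡152 (mod 419).
334^105 = 334^(64+32+8+1) ≡ 300 (mod 419).
Check: 300² = 90000 ≡ 334 (mod 419). The two roots are 119 and 300.

119, 300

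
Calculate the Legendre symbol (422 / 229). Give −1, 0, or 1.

First reduce: 422 ≡ 193 (mod 229).
Reciprocity: 193 ≡ 1 and 229 ≡ 1 (mod 4), so (193/229) = +(229/193).
Reduce top mod 193: now compute (36/193).
Pull out 2^2: since 193 ≡ 1 (mod 8), (2/193) = +1, so (2/193)^2 = +1.
Reciprocity: 9 ≡ 1 and 193 ≡ 1 (mod 4), so (9/193) = +(193/9).
Reduce top mod 9: now compute (4/9).
Pull out 2^2: since 9 ≡ 1 (mod 8), (2/9) = +1, so (2/9)^2 = +1.
Reached (1/9) = 1. Collecting the sign flips along the way, the symbol is +1.

1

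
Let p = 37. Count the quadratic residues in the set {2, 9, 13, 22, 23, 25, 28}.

3

(2/37) = -1 → non-residue.
(9/37) = +1 → QR.
(13/37) = -1 → non-residue.
(22/37) = -1 → non-residue.
(23/37) = -1 → non-residue.
(25/37) = +1 → QR.
(28/37) = +1 → QR.
Total quadratic residues among the 7: 3.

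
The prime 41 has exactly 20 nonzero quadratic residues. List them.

1, 2, 4, 5, 8, 9, 10, 16, 18, 20, 21, 23, 25, 31, 32, 33, 36, 37, 39, 40

Square k = 1,…,20 (k and 41−k give the same square):
1²=1, 2²=4, 3²=9, 4²=16, 5²=25, 6²=36, 7²≡8, 8²≡23, 9²≡40, 10²≡18, 11²≡39, 12²≡21, 13²≡5, 14²≡32, 15²≡20, 16²≡10, 17²≡2, 18²≡37, 19²≡33, 20²≡31 (mod 41).
So the quadratic residues mod 41 are {1, 2, 4, 5, 8, 9, 10, 16, 18, 20, 21, 23, 25, 31, 32, 33, 36, 37, 39, 40}.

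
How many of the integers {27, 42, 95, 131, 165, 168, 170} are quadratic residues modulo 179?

4

(27/179) = +1 → QR.
(42/179) = +1 → QR.
(95/179) = +1 → QR.
(131/179) = -1 → non-residue.
(165/179) = -1 → non-residue.
(168/179) = +1 → QR.
(170/179) = -1 → non-residue.
Total quadratic residues among the 7: 4.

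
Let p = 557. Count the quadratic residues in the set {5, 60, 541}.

(5/557) = -1 → non-residue.
(60/557) = +1 → QR.
(541/557) = +1 → QR.
Total quadratic residues among the 3: 2.

2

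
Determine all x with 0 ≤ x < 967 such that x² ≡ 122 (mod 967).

Since 967 ≡ 3 (mod 4), a square root of 122 is 122^((967+1)/4) = 122^242 mod 967.
Repeated squaring: 122^2≡379, 122^4≡525, 122^8≡30, 122^16≡900, 122^32≡621, 122^64≡775, 122^128≡118 (mod 967).
122^242 = 122^(128+64+32+16+2) ≡ 934 (mod 967).
Check: 934² = 872356 ≡ 122 (mod 967). The two roots are 33 and 934.

33, 934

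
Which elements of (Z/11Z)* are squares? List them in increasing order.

1,3,4,5,9

Square k = 1,…,5 (k and 11−k give the same square):
1²=1, 2²=4, 3²=9, 4²≡5, 5²≡3 (mod 11).
So the quadratic residues mod 11 are {1, 3, 4, 5, 9}.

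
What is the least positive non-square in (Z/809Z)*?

(2/809) = +1, so 2 is a residue.
(3/809) = −1, so 3 is the smallest positive non-residue mod 809.

3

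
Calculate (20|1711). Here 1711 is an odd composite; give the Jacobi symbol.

Pull out 2^2: since 1711 ≡ 7 (mod 8), (2/1711) = +1, so (2/1711)^2 = +1.
Reciprocity: 5 ≡ 1 and 1711 ≡ 3 (mod 4), so (5/1711) = +(1711/5).
Reduce top mod 5: now compute (1/5).
Reached (1/5) = 1. Collecting the sign flips along the way, the symbol is +1.

1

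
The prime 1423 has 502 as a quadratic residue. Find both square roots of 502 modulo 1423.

Since 1423 ≡ 3 (mod 4), a square root of 502 is 502^((1423+1)/4) = 502^356 mod 1423.
Repeated squaring: 502^2≡133, 502^4≡613, 502^8≡97, 502^16≡871, 502^32≡182, 502^64≡395, 502^128≡918, 502^256≡308 (mod 1423).
502^356 = 502^(256+64+32+4) ≡ 551 (mod 1423).
Check: 551² = 303601 ≡ 502 (mod 1423). The two roots are 551 and 872.

551, 872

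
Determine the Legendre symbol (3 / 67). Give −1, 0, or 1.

Euler's criterion: (3/67) ≡ 3^33 (mod 67).
3^2 ≡ 9 (mod 67)
3^4 ≡ 14 (mod 67)
3^8 ≡ 62 (mod 67)
3^16 ≡ 25 (mod 67)
3^32 ≡ 22 (mod 67)
3^33 = 3^(32+1) ≡ 66 (mod 67).
Result is 66 ≡ −1, so (3/67) = −1.

-1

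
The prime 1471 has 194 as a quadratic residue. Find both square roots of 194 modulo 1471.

Since 1471 ≡ 3 (mod 4), a square root of 194 is 194^((1471+1)/4) = 194^368 mod 1471.
Repeated squaring: 194^2≡861, 194^4≡1408, 194^8≡1027, 194^16≡22, 194^32≡484, 194^64≡367, 194^128≡828, 194^256≡98 (mod 1471).
194^368 = 194^(256+64+32+16) ≡ 1415 (mod 1471).
Check: 1415² = 2002225 ≡ 194 (mod 1471). The two roots are 56 and 1415.

56, 1415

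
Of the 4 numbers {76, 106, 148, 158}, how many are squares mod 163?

(76/163) = -1 → non-residue.
(106/163) = -1 → non-residue.
(148/163) = -1 → non-residue.
(158/163) = +1 → QR.
Total quadratic residues among the 4: 1.

1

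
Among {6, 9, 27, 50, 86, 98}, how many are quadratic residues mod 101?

(6/101) = +1 → QR.
(9/101) = +1 → QR.
(27/101) = -1 → non-residue.
(50/101) = -1 → non-residue.
(86/101) = -1 → non-residue.
(98/101) = -1 → non-residue.
Total quadratic residues among the 6: 2.

2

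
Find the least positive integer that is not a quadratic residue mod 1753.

5

(2/1753) = +1, so 2 is a residue.
(3/1753) = +1, so 3 is a residue.
(4/1753) = +1, so 4 is a residue.
(5/1753) = −1, so 5 is the smallest positive non-residue mod 1753.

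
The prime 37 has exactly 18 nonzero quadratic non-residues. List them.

2 5 6 8 13 14 15 17 18 19 20 22 23 24 29 31 32 35

Square k = 1,…,18 (k and 37−k give the same square):
1²=1, 2²=4, 3²=9, 4²=16, 5²=25, 6²=36, 7²≡12, 8²≡27, 9²≡7, 10²≡26, 11²≡10, 12²≡33, 13²≡21, 14²≡11, 15²≡3, 16²≡34, 17²≡30, 18²≡28 (mod 37).
The residues are {1, 3, 4, 7, 9, 10, 11, 12, 16, 21, 25, 26, 27, 28, 30, 33, 34, 36}; the non-residues are the remaining 18 nonzero classes.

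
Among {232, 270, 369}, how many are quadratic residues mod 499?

(232/499) = -1 → non-residue.
(270/499) = +1 → QR.
(369/499) = -1 → non-residue.
Total quadratic residues among the 3: 1.

1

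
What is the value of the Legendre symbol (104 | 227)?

Pull out 2^3: since 227 ≡ 3 (mod 8), (2/227) = -1, so (2/227)^3 = -1.
Reciprocity: 13 ≡ 1 and 227 ≡ 3 (mod 4), so (13/227) = +(227/13).
Reduce top mod 13: now compute (6/13).
Pull out 2: since 13 ≡ 5 (mod 8), (2/13) = -1.
Reciprocity: 3 ≡ 3 and 13 ≡ 1 (mod 4), so (3/13) = +(13/3).
Reduce top mod 3: now compute (1/3).
Reached (1/3) = 1. Collecting the sign flips along the way, the symbol is +1.

1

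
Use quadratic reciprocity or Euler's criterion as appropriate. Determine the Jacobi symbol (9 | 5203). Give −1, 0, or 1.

1

Reciprocity: 9 ≡ 1 and 5203 ≡ 3 (mod 4), so (9/5203) = +(5203/9).
Reduce top mod 9: now compute (1/9).
Reached (1/9) = 1. Collecting the sign flips along the way, the symbol is +1.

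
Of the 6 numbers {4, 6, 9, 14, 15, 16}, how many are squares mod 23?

4

(4/23) = +1 → QR.
(6/23) = +1 → QR.
(9/23) = +1 → QR.
(14/23) = -1 → non-residue.
(15/23) = -1 → non-residue.
(16/23) = +1 → QR.
Total quadratic residues among the 6: 4.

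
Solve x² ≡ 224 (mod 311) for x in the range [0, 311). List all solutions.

Since 311 ≡ 3 (mod 4), a square root of 224 is 224^((311+1)/4) = 224^78 mod 311.
Repeated squaring: 224^2≡105, 224^4≡140, 224^8≡7, 224^16≡49, 224^32≡224, 224^64≡105 (mod 311).
224^78 = 224^(64+8+4+2) ≡ 49 (mod 311).
Check: 49² = 2401 ≡ 224 (mod 311). The two roots are 49 and 262.

49, 262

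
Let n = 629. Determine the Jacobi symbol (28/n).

Pull out 2^2: since 629 ≡ 5 (mod 8), (2/629) = -1, so (2/629)^2 = +1.
Reciprocity: 7 ≡ 3 and 629 ≡ 1 (mod 4), so (7/629) = +(629/7).
Reduce top mod 7: now compute (6/7).
Pull out 2: since 7 ≡ 7 (mod 8), (2/7) = +1.
Reciprocity: 3 ≡ 3 and 7 ≡ 3 (mod 4), so (3/7) = −(7/3).
Reduce top mod 3: now compute (1/3).
Reached (1/3) = 1. Collecting the sign flips along the way, the symbol is -1.

-1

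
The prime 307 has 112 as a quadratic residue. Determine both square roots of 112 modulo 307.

135, 172

Since 307 ≡ 3 (mod 4), a square root of 112 is 112^((307+1)/4) = 112^77 mod 307.
Repeated squaring: 112^2≡264, 112^4≡7, 112^8≡49, 112^16≡252, 112^32≡262, 112^64≡183 (mod 307).
112^77 = 112^(64+8+4+1) ≡ 135 (mod 307).
Check: 135² = 18225 ≡ 112 (mod 307). The two roots are 135 and 172.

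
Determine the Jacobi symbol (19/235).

-1

Reciprocity: 19 ≡ 3 and 235 ≡ 3 (mod 4), so (19/235) = −(235/19).
Reduce top mod 19: now compute (7/19).
Reciprocity: 7 ≡ 3 and 19 ≡ 3 (mod 4), so (7/19) = −(19/7).
Reduce top mod 7: now compute (5/7).
Reciprocity: 5 ≡ 1 and 7 ≡ 3 (mod 4), so (5/7) = +(7/5).
Reduce top mod 5: now compute (2/5).
Pull out 2: since 5 ≡ 5 (mod 8), (2/5) = -1.
Reached (1/5) = 1. Collecting the sign flips along the way, the symbol is -1.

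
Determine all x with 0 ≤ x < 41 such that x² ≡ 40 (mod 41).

9, 32

41 ≡ 1 (mod 4), so we find a root by search.
Trying successive values, 9² = 81 ≡ 40 (mod 41). The other root is 41 − 9 = 32.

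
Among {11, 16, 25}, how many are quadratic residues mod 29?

(11/29) = -1 → non-residue.
(16/29) = +1 → QR.
(25/29) = +1 → QR.
Total quadratic residues among the 3: 2.

2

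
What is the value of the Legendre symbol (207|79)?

First reduce: 207 ≡ 49 (mod 79).
Reciprocity: 49 ≡ 1 and 79 ≡ 3 (mod 4), so (49/79) = +(79/49).
Reduce top mod 49: now compute (30/49).
Pull out 2: since 49 ≡ 1 (mod 8), (2/49) = +1.
Reciprocity: 15 ≡ 3 and 49 ≡ 1 (mod 4), so (15/49) = +(49/15).
Reduce top mod 15: now compute (4/15).
Pull out 2^2: since 15 ≡ 7 (mod 8), (2/15) = +1, so (2/15)^2 = +1.
Reached (1/15) = 1. Collecting the sign flips along the way, the symbol is +1.

1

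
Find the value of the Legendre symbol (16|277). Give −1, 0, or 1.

Pull out 2^4: since 277 ≡ 5 (mod 8), (2/277) = -1, so (2/277)^4 = +1.
Reached (1/277) = 1. Collecting the sign flips along the way, the symbol is +1.

1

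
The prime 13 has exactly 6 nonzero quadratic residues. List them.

1, 3, 4, 9, 10, 12

Square k = 1,…,6 (k and 13−k give the same square):
1²=1, 2²=4, 3²=9, 4²≡3, 5²≡12, 6²≡10 (mod 13).
So the quadratic residues mod 13 are {1, 3, 4, 9, 10, 12}.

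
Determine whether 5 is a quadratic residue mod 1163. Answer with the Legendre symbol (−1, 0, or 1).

Reciprocity: 5 ≡ 1 and 1163 ≡ 3 (mod 4), so (5/1163) = +(1163/5).
Reduce top mod 5: now compute (3/5).
Reciprocity: 3 ≡ 3 and 5 ≡ 1 (mod 4), so (3/5) = +(5/3).
Reduce top mod 3: now compute (2/3).
Pull out 2: since 3 ≡ 3 (mod 8), (2/3) = -1.
Reached (1/3) = 1. Collecting the sign flips along the way, the symbol is -1.

-1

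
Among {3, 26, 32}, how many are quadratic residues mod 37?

(3/37) = +1 → QR.
(26/37) = +1 → QR.
(32/37) = -1 → non-residue.
Total quadratic residues among the 3: 2.

2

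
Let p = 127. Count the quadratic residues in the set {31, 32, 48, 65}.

2

(31/127) = +1 → QR.
(32/127) = +1 → QR.
(48/127) = -1 → non-residue.
(65/127) = -1 → non-residue.
Total quadratic residues among the 4: 2.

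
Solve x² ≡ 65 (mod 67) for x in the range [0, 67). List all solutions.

Since 67 ≡ 3 (mod 4), a square root of 65 is 65^((67+1)/4) = 65^17 mod 67.
Repeated squaring: 65^2≡4, 65^4≡16, 65^8≡55, 65^16≡10 (mod 67).
65^17 = 65^(16+1) ≡ 47 (mod 67).
Check: 47² = 2209 ≡ 65 (mod 67). The two roots are 20 and 47.

20, 47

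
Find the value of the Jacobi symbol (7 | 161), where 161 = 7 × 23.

Reciprocity: 7 ≡ 3 and 161 ≡ 1 (mod 4), so (7/161) = +(161/7).
Reduce top mod 7: now compute (0/7).
Top reduces to 0: gcd > 1, so the symbol is 0.

0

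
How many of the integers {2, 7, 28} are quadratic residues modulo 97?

(2/97) = +1 → QR.
(7/97) = -1 → non-residue.
(28/97) = -1 → non-residue.
Total quadratic residues among the 3: 1.

1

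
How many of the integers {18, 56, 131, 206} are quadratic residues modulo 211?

1

(18/211) = -1 → non-residue.
(56/211) = +1 → QR.
(131/211) = -1 → non-residue.
(206/211) = -1 → non-residue.
Total quadratic residues among the 4: 1.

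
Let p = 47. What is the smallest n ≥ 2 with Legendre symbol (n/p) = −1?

5

(2/47) = +1, so 2 is a residue.
(3/47) = +1, so 3 is a residue.
(4/47) = +1, so 4 is a residue.
(5/47) = −1, so 5 is the smallest positive non-residue mod 47.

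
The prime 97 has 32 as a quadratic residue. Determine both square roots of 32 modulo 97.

97 ≡ 1 (mod 4), so we find a root by search.
Trying successive values, 41² = 1681 ≡ 32 (mod 97). The other root is 97 − 41 = 56.

41, 56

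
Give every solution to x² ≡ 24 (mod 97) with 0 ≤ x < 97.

97 ≡ 1 (mod 4), so we find a root by search.
Trying successive values, 11² = 121 ≡ 24 (mod 97). The other root is 97 − 11 = 86.

11, 86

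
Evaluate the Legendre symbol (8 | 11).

-1

Pull out 2^3: since 11 ≡ 3 (mod 8), (2/11) = -1, so (2/11)^3 = -1.
Reached (1/11) = 1. Collecting the sign flips along the way, the symbol is -1.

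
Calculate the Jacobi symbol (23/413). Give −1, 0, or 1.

Reciprocity: 23 ≡ 3 and 413 ≡ 1 (mod 4), so (23/413) = +(413/23).
Reduce top mod 23: now compute (22/23).
Pull out 2: since 23 ≡ 7 (mod 8), (2/23) = +1.
Reciprocity: 11 ≡ 3 and 23 ≡ 3 (mod 4), so (11/23) = −(23/11).
Reduce top mod 11: now compute (1/11).
Reached (1/11) = 1. Collecting the sign flips along the way, the symbol is -1.

-1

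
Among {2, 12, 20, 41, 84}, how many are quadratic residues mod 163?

2

(2/163) = -1 → non-residue.
(12/163) = -1 → non-residue.
(20/163) = -1 → non-residue.
(41/163) = +1 → QR.
(84/163) = +1 → QR.
Total quadratic residues among the 5: 2.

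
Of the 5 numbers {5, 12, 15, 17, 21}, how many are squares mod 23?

1

(5/23) = -1 → non-residue.
(12/23) = +1 → QR.
(15/23) = -1 → non-residue.
(17/23) = -1 → non-residue.
(21/23) = -1 → non-residue.
Total quadratic residues among the 5: 1.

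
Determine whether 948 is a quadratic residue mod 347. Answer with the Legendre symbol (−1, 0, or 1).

First reduce: 948 ≡ 254 (mod 347).
Pull out 2: since 347 ≡ 3 (mod 8), (2/347) = -1.
Reciprocity: 127 ≡ 3 and 347 ≡ 3 (mod 4), so (127/347) = −(347/127).
Reduce top mod 127: now compute (93/127).
Reciprocity: 93 ≡ 1 and 127 ≡ 3 (mod 4), so (93/127) = +(127/93).
Reduce top mod 93: now compute (34/93).
Pull out 2: since 93 ≡ 5 (mod 8), (2/93) = -1.
Reciprocity: 17 ≡ 1 and 93 ≡ 1 (mod 4), so (17/93) = +(93/17).
Reduce top mod 17: now compute (8/17).
Pull out 2^3: since 17 ≡ 1 (mod 8), (2/17) = +1, so (2/17)^3 = +1.
Reached (1/17) = 1. Collecting the sign flips along the way, the symbol is -1.

-1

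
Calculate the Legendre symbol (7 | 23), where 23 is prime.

Reciprocity: 7 ≡ 3 and 23 ≡ 3 (mod 4), so (7/23) = −(23/7).
Reduce top mod 7: now compute (2/7).
Pull out 2: since 7 ≡ 7 (mod 8), (2/7) = +1.
Reached (1/7) = 1. Collecting the sign flips along the way, the symbol is -1.

-1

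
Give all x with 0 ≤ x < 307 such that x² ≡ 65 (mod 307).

Since 307 ≡ 3 (mod 4), a square root of 65 is 65^((307+1)/4) = 65^77 mod 307.
Repeated squaring: 65^2≡234, 65^4≡110, 65^8≡127, 65^16≡165, 65^32≡209, 65^64≡87 (mod 307).
65^77 = 65^(64+8+4+1) ≡ 40 (mod 307).
Check: 40² = 1600 ≡ 65 (mod 307). The two roots are 40 and 267.

40, 267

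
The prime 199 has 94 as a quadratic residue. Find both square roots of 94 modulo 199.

Since 199 ≡ 3 (mod 4), a square root of 94 is 94^((199+1)/4) = 94^50 mod 199.
Repeated squaring: 94^2≡80, 94^4≡32, 94^8≡29, 94^16≡45, 94^32≡35 (mod 199).
94^50 = 94^(32+16+2) ≡ 33 (mod 199).
Check: 33² = 1089 ≡ 94 (mod 199). The two roots are 33 and 166.

33, 166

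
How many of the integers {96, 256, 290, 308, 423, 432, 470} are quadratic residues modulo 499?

(96/499) = +1 → QR.
(256/499) = +1 → QR.
(290/499) = -1 → non-residue.
(308/499) = +1 → QR.
(423/499) = +1 → QR.
(432/499) = -1 → non-residue.
(470/499) = -1 → non-residue.
Total quadratic residues among the 7: 4.

4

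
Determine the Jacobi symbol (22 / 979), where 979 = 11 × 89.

0

Pull out 2: since 979 ≡ 3 (mod 8), (2/979) = -1.
Reciprocity: 11 ≡ 3 and 979 ≡ 3 (mod 4), so (11/979) = −(979/11).
Reduce top mod 11: now compute (0/11).
Top reduces to 0: gcd > 1, so the symbol is 0.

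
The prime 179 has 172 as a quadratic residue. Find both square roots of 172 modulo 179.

Since 179 ≡ 3 (mod 4), a square root of 172 is 172^((179+1)/4) = 172^45 mod 179.
Repeated squaring: 172^2≡49, 172^4≡74, 172^8≡106, 172^16≡138, 172^32≡70 (mod 179).
172^45 = 172^(32+8+4+1) ≡ 107 (mod 179).
Check: 107² = 11449 ≡ 172 (mod 179). The two roots are 72 and 107.

72, 107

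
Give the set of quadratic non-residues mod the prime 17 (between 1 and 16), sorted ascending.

Square k = 1,…,8 (k and 17−k give the same square):
1²=1, 2²=4, 3²=9, 4²=16, 5²≡8, 6²≡2, 7²≡15, 8²≡13 (mod 17).
The residues are {1, 2, 4, 8, 9, 13, 15, 16}; the non-residues are the remaining 8 nonzero classes.

3 5 6 7 10 11 12 14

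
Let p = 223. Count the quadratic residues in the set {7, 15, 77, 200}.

3

(7/223) = +1 → QR.
(15/223) = +1 → QR.
(77/223) = -1 → non-residue.
(200/223) = +1 → QR.
Total quadratic residues among the 4: 3.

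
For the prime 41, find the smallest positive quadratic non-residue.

3

(2/41) = +1, so 2 is a residue.
(3/41) = −1, so 3 is the smallest positive non-residue mod 41.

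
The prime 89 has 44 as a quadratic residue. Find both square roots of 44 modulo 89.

89 ≡ 1 (mod 4), so we find a root by search.
Trying successive values, 20² = 400 ≡ 44 (mod 89). The other root is 89 − 20 = 69.

20, 69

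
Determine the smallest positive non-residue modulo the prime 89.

(2/89) = +1, so 2 is a residue.
(3/89) = −1, so 3 is the smallest positive non-residue mod 89.

3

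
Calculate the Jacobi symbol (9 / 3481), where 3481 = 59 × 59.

Reciprocity: 9 ≡ 1 and 3481 ≡ 1 (mod 4), so (9/3481) = +(3481/9).
Reduce top mod 9: now compute (7/9).
Reciprocity: 7 ≡ 3 and 9 ≡ 1 (mod 4), so (7/9) = +(9/7).
Reduce top mod 7: now compute (2/7).
Pull out 2: since 7 ≡ 7 (mod 8), (2/7) = +1.
Reached (1/7) = 1. Collecting the sign flips along the way, the symbol is +1.

1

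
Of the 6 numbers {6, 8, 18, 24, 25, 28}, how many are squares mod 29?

(6/29) = +1 → QR.
(8/29) = -1 → non-residue.
(18/29) = -1 → non-residue.
(24/29) = +1 → QR.
(25/29) = +1 → QR.
(28/29) = +1 → QR.
Total quadratic residues among the 6: 4.

4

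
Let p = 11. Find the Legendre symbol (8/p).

Pull out 2^3: since 11 ≡ 3 (mod 8), (2/11) = -1, so (2/11)^3 = -1.
Reached (1/11) = 1. Collecting the sign flips along the way, the symbol is -1.

-1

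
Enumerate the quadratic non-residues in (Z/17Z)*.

3, 5, 6, 7, 10, 11, 12, 14

Square k = 1,…,8 (k and 17−k give the same square):
1²=1, 2²=4, 3²=9, 4²=16, 5²≡8, 6²≡2, 7²≡15, 8²≡13 (mod 17).
The residues are {1, 2, 4, 8, 9, 13, 15, 16}; the non-residues are the remaining 8 nonzero classes.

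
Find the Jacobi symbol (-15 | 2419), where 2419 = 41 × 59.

First reduce: -15 ≡ 2404 (mod 2419).
Pull out 2^2: since 2419 ≡ 3 (mod 8), (2/2419) = -1, so (2/2419)^2 = +1.
Reciprocity: 601 ≡ 1 and 2419 ≡ 3 (mod 4), so (601/2419) = +(2419/601).
Reduce top mod 601: now compute (15/601).
Reciprocity: 15 ≡ 3 and 601 ≡ 1 (mod 4), so (15/601) = +(601/15).
Reduce top mod 15: now compute (1/15).
Reached (1/15) = 1. Collecting the sign flips along the way, the symbol is +1.

1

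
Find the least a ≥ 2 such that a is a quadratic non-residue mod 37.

2

(2/37) = −1, so 2 is the smallest positive non-residue mod 37.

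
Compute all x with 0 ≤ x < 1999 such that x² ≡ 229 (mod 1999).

Since 1999 ≡ 3 (mod 4), a square root of 229 is 229^((1999+1)/4) = 229^500 mod 1999.
Repeated squaring: 229^2≡467, 229^4≡198, 229^8≡1223, 229^16≡477, 229^32≡1642, 229^64≡1512, 229^128≡1287, 229^256≡1197 (mod 1999).
229^500 = 229^(256+128+64+32+16+4) ≡ 369 (mod 1999).
Check: 369² = 136161 ≡ 229 (mod 1999). The two roots are 369 and 1630.

369, 1630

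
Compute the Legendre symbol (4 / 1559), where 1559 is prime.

Pull out 2^2: since 1559 ≡ 7 (mod 8), (2/1559) = +1, so (2/1559)^2 = +1.
Reached (1/1559) = 1. Collecting the sign flips along the way, the symbol is +1.

1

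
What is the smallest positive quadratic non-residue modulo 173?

2

(2/173) = −1, so 2 is the smallest positive non-residue mod 173.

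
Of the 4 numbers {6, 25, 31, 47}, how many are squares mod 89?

(6/89) = -1 → non-residue.
(25/89) = +1 → QR.
(31/89) = -1 → non-residue.
(47/89) = +1 → QR.
Total quadratic residues among the 4: 2.

2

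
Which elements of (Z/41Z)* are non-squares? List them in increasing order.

Square k = 1,…,20 (k and 41−k give the same square):
1²=1, 2²=4, 3²=9, 4²=16, 5²=25, 6²=36, 7²≡8, 8²≡23, 9²≡40, 10²≡18, 11²≡39, 12²≡21, 13²≡5, 14²≡32, 15²≡20, 16²≡10, 17²≡2, 18²≡37, 19²≡33, 20²≡31 (mod 41).
The residues are {1, 2, 4, 5, 8, 9, 10, 16, 18, 20, 21, 23, 25, 31, 32, 33, 36, 37, 39, 40}; the non-residues are the remaining 20 nonzero classes.

3,6,7,11,12,13,14,15,17,19,22,24,26,27,28,29,30,34,35,38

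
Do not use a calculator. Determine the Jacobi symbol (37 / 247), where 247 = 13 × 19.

1

Reciprocity: 37 ≡ 1 and 247 ≡ 3 (mod 4), so (37/247) = +(247/37).
Reduce top mod 37: now compute (25/37).
Reciprocity: 25 ≡ 1 and 37 ≡ 1 (mod 4), so (25/37) = +(37/25).
Reduce top mod 25: now compute (12/25).
Pull out 2^2: since 25 ≡ 1 (mod 8), (2/25) = +1, so (2/25)^2 = +1.
Reciprocity: 3 ≡ 3 and 25 ≡ 1 (mod 4), so (3/25) = +(25/3).
Reduce top mod 3: now compute (1/3).
Reached (1/3) = 1. Collecting the sign flips along the way, the symbol is +1.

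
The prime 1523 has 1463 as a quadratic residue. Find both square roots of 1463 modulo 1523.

Since 1523 ≡ 3 (mod 4), a square root of 1463 is 1463^((1523+1)/4) = 1463^381 mod 1523.
Repeated squaring: 1463^2≡554, 1463^4≡793, 1463^8≡1373, 1463^16≡1178, 1463^32≡231, 1463^64≡56, 1463^128≡90, 1463^256≡485 (mod 1523).
1463^381 = 1463^(256+64+32+16+8+4+1) ≡ 187 (mod 1523).
Check: 187² = 34969 ≡ 1463 (mod 1523). The two roots are 187 and 1336.

187, 1336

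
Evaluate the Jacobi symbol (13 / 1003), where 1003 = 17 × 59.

Reciprocity: 13 ≡ 1 and 1003 ≡ 3 (mod 4), so (13/1003) = +(1003/13).
Reduce top mod 13: now compute (2/13).
Pull out 2: since 13 ≡ 5 (mod 8), (2/13) = -1.
Reached (1/13) = 1. Collecting the sign flips along the way, the symbol is -1.

-1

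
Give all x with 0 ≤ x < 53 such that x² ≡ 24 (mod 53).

17, 36

53 ≡ 1 (mod 4), so we find a root by search.
Trying successive values, 17² = 289 ≡ 24 (mod 53). The other root is 53 − 17 = 36.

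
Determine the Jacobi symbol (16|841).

1

Pull out 2^4: since 841 ≡ 1 (mod 8), (2/841) = +1, so (2/841)^4 = +1.
Reached (1/841) = 1. Collecting the sign flips along the way, the symbol is +1.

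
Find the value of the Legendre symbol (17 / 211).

Euler's criterion: (17/211) ≡ 17^105 (mod 211).
17^2 ≡ 78 (mod 211)
17^4 ≡ 176 (mod 211)
17^8 ≡ 170 (mod 211)
17^16 ≡ 204 (mod 211)
17^32 ≡ 49 (mod 211)
17^64 ≡ 80 (mod 211)
17^105 = 17^(64+32+8+1) ≡ 210 (mod 211).
Result is 210 ≡ −1, so (17/211) = −1.

-1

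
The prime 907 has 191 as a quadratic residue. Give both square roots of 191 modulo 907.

132, 775

Since 907 ≡ 3 (mod 4), a square root of 191 is 191^((907+1)/4) = 191^227 mod 907.
Repeated squaring: 191^2≡201, 191^4≡493, 191^8≡880, 191^16≡729, 191^32≡846, 191^64≡93, 191^128≡486 (mod 907).
191^227 = 191^(128+64+32+2+1) ≡ 132 (mod 907).
Check: 132² = 17424 ≡ 191 (mod 907). The two roots are 132 and 775.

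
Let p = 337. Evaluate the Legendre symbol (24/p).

Pull out 2^3: since 337 ≡ 1 (mod 8), (2/337) = +1, so (2/337)^3 = +1.
Reciprocity: 3 ≡ 3 and 337 ≡ 1 (mod 4), so (3/337) = +(337/3).
Reduce top mod 3: now compute (1/3).
Reached (1/3) = 1. Collecting the sign flips along the way, the symbol is +1.

1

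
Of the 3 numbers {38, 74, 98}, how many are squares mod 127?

(38/127) = +1 → QR.
(74/127) = +1 → QR.
(98/127) = +1 → QR.
Total quadratic residues among the 3: 3.

3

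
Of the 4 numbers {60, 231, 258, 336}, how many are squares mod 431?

(60/431) = +1 → QR.
(231/431) = -1 → non-residue.
(258/431) = -1 → non-residue.
(336/431) = -1 → non-residue.
Total quadratic residues among the 4: 1.

1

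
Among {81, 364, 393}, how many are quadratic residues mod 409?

(81/409) = +1 → QR.
(364/409) = +1 → QR.
(393/409) = +1 → QR.
Total quadratic residues among the 3: 3.

3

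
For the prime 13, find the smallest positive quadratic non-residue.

(2/13) = −1, so 2 is the smallest positive non-residue mod 13.

2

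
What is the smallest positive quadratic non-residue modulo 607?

(2/607) = +1, so 2 is a residue.
(3/607) = −1, so 3 is the smallest positive non-residue mod 607.

3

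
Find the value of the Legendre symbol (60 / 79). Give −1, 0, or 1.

-1

Pull out 2^2: since 79 ≡ 7 (mod 8), (2/79) = +1, so (2/79)^2 = +1.
Reciprocity: 15 ≡ 3 and 79 ≡ 3 (mod 4), so (15/79) = −(79/15).
Reduce top mod 15: now compute (4/15).
Pull out 2^2: since 15 ≡ 7 (mod 8), (2/15) = +1, so (2/15)^2 = +1.
Reached (1/15) = 1. Collecting the sign flips along the way, the symbol is -1.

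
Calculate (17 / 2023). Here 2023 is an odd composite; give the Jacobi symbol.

0

Reciprocity: 17 ≡ 1 and 2023 ≡ 3 (mod 4), so (17/2023) = +(2023/17).
Reduce top mod 17: now compute (0/17).
Top reduces to 0: gcd > 1, so the symbol is 0.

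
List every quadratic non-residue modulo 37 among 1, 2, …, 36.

2, 5, 6, 8, 13, 14, 15, 17, 18, 19, 20, 22, 23, 24, 29, 31, 32, 35

Square k = 1,…,18 (k and 37−k give the same square):
1²=1, 2²=4, 3²=9, 4²=16, 5²=25, 6²=36, 7²≡12, 8²≡27, 9²≡7, 10²≡26, 11²≡10, 12²≡33, 13²≡21, 14²≡11, 15²≡3, 16²≡34, 17²≡30, 18²≡28 (mod 37).
The residues are {1, 3, 4, 7, 9, 10, 11, 12, 16, 21, 25, 26, 27, 28, 30, 33, 34, 36}; the non-residues are the remaining 18 nonzero classes.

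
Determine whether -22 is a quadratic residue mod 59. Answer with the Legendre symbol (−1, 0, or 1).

-1

Euler's criterion: (-22/59) ≡ 37^29 (mod 59).
37^2 ≡ 12 (mod 59)
37^4 ≡ 26 (mod 59)
37^8 ≡ 27 (mod 59)
37^16 ≡ 21 (mod 59)
37^29 = 37^(16+8+4+1) ≡ 58 (mod 59).
Result is 58 ≡ −1, so (-22/59) = −1.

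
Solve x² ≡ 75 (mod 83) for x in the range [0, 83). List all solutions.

Since 83 ≡ 3 (mod 4), a square root of 75 is 75^((83+1)/4) = 75^21 mod 83.
Repeated squaring: 75^2≡64, 75^4≡29, 75^8≡11, 75^16≡38 (mod 83).
75^21 = 75^(16+4+1) ≡ 65 (mod 83).
Check: 65² = 4225 ≡ 75 (mod 83). The two roots are 18 and 65.

18, 65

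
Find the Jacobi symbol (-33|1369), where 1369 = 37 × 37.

First reduce: -33 ≡ 1336 (mod 1369).
Pull out 2^3: since 1369 ≡ 1 (mod 8), (2/1369) = +1, so (2/1369)^3 = +1.
Reciprocity: 167 ≡ 3 and 1369 ≡ 1 (mod 4), so (167/1369) = +(1369/167).
Reduce top mod 167: now compute (33/167).
Reciprocity: 33 ≡ 1 and 167 ≡ 3 (mod 4), so (33/167) = +(167/33).
Reduce top mod 33: now compute (2/33).
Pull out 2: since 33 ≡ 1 (mod 8), (2/33) = +1.
Reached (1/33) = 1. Collecting the sign flips along the way, the symbol is +1.

1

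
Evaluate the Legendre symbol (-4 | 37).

First reduce: -4 ≡ 33 (mod 37).
Reciprocity: 33 ≡ 1 and 37 ≡ 1 (mod 4), so (33/37) = +(37/33).
Reduce top mod 33: now compute (4/33).
Pull out 2^2: since 33 ≡ 1 (mod 8), (2/33) = +1, so (2/33)^2 = +1.
Reached (1/33) = 1. Collecting the sign flips along the way, the symbol is +1.

1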